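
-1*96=-96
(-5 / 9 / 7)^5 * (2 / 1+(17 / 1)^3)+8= 7924132969 / 992436543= 7.98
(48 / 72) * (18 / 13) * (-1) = -12 / 13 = -0.92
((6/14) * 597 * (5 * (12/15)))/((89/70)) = 71640/89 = 804.94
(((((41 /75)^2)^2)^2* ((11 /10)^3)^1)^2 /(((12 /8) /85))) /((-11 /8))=-174563746693208413944304495516747 /37584734091069549322128295898437500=-0.00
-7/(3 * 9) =-7/27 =-0.26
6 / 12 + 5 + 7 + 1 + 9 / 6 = 15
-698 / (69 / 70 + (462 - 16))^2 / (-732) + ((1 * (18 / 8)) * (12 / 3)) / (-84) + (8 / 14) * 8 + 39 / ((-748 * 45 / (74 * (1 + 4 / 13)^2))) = 4.32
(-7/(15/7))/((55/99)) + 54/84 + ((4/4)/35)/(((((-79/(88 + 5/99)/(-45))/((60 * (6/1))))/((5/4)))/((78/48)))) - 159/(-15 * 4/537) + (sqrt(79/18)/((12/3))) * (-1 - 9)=2460.46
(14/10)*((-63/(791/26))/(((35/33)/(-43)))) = 332046/2825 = 117.54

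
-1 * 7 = -7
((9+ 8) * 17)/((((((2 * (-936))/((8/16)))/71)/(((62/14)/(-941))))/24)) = 636089/1027572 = 0.62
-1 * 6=-6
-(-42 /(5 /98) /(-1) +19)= -4211 /5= -842.20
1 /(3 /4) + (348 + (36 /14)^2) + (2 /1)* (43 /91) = 356.89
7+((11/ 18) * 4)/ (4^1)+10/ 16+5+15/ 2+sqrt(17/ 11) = sqrt(187)/ 11+1493/ 72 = 21.98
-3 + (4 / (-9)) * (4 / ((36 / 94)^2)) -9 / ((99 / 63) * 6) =-257815 / 16038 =-16.08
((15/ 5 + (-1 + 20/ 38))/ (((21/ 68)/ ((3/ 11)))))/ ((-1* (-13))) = 3264/ 19019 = 0.17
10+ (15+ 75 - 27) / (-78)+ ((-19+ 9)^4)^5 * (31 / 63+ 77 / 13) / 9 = 1050800000000000000135513 / 14742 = 71279337946004612680.47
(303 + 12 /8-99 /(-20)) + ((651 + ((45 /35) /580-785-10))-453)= -291861 /1015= -287.55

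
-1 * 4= -4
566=566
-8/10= -4/5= -0.80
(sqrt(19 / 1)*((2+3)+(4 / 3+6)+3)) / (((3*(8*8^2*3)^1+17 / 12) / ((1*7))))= 1288*sqrt(19) / 55313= 0.10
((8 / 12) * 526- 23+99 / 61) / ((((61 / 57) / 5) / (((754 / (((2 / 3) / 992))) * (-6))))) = -10356633078.85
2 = 2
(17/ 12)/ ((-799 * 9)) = -1/ 5076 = -0.00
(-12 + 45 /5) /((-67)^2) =-3 /4489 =-0.00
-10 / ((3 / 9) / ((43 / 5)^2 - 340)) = 39906 / 5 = 7981.20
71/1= 71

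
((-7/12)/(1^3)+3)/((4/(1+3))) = 29/12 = 2.42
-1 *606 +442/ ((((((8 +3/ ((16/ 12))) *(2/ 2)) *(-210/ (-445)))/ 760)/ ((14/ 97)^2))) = 972897238/ 1157307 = 840.66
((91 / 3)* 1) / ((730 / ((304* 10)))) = 27664 / 219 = 126.32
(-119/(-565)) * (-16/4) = -476/565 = -0.84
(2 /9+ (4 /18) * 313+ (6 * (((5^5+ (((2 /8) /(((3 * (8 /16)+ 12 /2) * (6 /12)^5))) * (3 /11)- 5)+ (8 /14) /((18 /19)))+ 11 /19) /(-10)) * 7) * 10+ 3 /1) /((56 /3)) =-176046941 /25080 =-7019.42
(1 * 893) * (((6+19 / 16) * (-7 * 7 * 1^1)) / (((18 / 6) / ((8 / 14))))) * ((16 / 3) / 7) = -410780 / 9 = -45642.22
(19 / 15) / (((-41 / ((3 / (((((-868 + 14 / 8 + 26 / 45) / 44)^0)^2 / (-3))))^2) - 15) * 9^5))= -19 / 13734360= -0.00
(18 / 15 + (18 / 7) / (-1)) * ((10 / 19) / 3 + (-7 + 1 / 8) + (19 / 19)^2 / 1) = 5198 / 665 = 7.82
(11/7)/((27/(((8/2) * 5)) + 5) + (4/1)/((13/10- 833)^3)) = 126567670022860/511448447850557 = 0.25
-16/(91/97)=-1552/91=-17.05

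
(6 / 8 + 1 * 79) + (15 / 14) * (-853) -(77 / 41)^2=-39429129 / 47068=-837.71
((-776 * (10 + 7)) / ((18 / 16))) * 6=-211072 / 3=-70357.33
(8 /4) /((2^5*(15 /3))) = 1 /80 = 0.01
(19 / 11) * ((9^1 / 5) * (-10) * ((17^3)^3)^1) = -40557053761974 / 11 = -3687004887452.18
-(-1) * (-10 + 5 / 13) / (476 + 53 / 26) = -250 / 12429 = -0.02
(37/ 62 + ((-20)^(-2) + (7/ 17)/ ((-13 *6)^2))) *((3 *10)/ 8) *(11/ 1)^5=30948376205417/ 85500480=361967.28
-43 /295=-0.15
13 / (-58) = -13 / 58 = -0.22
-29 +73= 44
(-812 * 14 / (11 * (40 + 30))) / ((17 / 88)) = -6496 / 85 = -76.42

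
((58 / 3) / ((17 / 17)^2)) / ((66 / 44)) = 116 / 9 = 12.89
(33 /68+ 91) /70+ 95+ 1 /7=459101 /4760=96.45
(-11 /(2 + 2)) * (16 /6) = -22 /3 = -7.33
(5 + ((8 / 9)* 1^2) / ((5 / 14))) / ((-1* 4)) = -337 / 180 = -1.87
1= 1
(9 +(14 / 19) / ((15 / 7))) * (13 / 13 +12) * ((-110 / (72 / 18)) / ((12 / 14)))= -2665663 / 684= -3897.17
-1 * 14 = -14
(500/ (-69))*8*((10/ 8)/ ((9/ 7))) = -35000/ 621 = -56.36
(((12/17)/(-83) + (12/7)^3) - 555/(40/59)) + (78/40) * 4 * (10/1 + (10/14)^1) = -2826495921/3871784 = -730.02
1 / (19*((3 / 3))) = 1 / 19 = 0.05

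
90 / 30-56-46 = -99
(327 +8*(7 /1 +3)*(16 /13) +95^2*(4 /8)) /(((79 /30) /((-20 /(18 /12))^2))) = 1027096000 /3081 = 333364.49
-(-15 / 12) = 1.25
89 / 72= 1.24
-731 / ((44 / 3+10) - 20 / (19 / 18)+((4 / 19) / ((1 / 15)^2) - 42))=-41667 / 632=-65.93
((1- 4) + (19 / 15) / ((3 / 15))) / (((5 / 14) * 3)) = 28 / 9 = 3.11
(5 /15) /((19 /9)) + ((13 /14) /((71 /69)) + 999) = 18887139 /18886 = 1000.06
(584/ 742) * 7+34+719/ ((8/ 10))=198911/ 212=938.26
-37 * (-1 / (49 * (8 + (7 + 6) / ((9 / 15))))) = 111 / 4361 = 0.03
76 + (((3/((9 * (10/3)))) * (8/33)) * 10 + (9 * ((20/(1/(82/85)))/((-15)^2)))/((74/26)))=39704812/518925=76.51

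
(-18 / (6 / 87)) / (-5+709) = -261 / 704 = -0.37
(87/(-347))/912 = -29/105488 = -0.00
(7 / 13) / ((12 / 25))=1.12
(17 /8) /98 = 17 /784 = 0.02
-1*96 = -96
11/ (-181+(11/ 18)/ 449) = -88902/ 1462831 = -0.06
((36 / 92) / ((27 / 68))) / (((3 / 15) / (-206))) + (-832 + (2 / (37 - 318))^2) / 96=-44621176921 / 43586472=-1023.74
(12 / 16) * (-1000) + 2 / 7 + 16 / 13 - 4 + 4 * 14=-63380 / 91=-696.48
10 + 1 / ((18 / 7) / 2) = 97 / 9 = 10.78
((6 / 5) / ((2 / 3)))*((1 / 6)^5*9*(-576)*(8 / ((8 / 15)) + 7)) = -26.40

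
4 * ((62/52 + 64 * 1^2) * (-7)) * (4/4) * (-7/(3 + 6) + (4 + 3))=-442960/39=-11357.95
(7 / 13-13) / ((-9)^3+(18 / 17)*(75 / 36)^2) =22032 / 1280747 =0.02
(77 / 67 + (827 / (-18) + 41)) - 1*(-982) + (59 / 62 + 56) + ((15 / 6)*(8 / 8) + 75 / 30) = 1040.16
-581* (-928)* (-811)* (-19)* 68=564946700416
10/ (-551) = -10/ 551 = -0.02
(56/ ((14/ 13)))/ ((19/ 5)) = 260/ 19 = 13.68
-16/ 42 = -8/ 21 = -0.38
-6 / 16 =-3 / 8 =-0.38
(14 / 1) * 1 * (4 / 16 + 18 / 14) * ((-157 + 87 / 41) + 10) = -127710 / 41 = -3114.88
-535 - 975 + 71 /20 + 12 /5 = -30081 /20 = -1504.05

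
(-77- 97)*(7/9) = -406/3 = -135.33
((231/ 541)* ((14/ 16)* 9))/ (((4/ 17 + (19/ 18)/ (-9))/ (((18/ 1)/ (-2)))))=-256.44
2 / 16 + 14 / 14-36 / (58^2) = 7497 / 6728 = 1.11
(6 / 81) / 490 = 1 / 6615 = 0.00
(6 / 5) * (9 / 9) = 6 / 5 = 1.20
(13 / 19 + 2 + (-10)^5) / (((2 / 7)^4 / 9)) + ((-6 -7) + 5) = -41056000373 / 304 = -135052632.81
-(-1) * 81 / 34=81 / 34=2.38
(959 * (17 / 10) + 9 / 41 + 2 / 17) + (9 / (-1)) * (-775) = 59981291 / 6970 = 8605.64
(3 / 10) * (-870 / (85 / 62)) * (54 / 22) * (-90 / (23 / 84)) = 660613968 / 4301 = 153595.44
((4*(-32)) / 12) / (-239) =32 / 717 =0.04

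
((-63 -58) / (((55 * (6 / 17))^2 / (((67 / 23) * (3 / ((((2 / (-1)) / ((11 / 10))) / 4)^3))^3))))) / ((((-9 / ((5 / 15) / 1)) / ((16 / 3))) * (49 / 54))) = -365255529126664 / 55029296875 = -6637.47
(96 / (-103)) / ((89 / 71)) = -6816 / 9167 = -0.74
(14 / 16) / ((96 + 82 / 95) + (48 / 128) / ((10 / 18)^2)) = 3325 / 372697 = 0.01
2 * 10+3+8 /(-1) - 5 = 10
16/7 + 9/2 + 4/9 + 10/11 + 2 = 14053/1386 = 10.14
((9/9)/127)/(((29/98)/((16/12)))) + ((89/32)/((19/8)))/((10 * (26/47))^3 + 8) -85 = -437715938233243/5152150114272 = -84.96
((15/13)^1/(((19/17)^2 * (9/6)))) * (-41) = -118490/4693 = -25.25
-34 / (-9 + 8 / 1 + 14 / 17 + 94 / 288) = -83232 / 367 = -226.79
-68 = -68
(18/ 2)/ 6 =3/ 2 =1.50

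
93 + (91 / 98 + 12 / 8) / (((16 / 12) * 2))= 5259 / 56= 93.91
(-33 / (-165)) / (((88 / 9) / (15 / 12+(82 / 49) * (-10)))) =-5463 / 17248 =-0.32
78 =78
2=2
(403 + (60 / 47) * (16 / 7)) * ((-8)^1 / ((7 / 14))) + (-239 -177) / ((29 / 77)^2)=-2608475088 / 276689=-9427.46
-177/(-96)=59/32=1.84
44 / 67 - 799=-53489 / 67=-798.34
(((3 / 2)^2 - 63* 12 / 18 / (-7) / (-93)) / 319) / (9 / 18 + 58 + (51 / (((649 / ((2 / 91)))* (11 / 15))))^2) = 10397625098861 / 88783679329377966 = 0.00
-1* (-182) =182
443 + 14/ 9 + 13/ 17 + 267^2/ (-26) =-9135733/ 3978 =-2296.56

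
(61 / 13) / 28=61 / 364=0.17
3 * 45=135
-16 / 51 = -0.31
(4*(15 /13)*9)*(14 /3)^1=2520 /13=193.85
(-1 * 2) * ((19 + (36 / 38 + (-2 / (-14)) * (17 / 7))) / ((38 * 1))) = -1.07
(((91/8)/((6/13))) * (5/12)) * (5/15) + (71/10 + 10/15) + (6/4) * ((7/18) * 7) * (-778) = -27351161/8640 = -3165.64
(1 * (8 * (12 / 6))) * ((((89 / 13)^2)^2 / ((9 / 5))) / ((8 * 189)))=627422410 / 48582261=12.91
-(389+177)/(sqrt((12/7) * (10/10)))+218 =218-283 * sqrt(21)/3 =-214.29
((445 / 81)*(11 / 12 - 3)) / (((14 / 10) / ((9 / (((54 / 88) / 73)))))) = -44666875 / 5103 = -8753.06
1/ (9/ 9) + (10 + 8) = 19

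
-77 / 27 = -2.85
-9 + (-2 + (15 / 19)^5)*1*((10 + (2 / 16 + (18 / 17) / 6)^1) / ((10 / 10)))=-8904890199 / 336749464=-26.44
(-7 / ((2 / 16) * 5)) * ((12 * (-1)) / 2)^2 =-2016 / 5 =-403.20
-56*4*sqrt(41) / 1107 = -224*sqrt(41) / 1107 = -1.30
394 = 394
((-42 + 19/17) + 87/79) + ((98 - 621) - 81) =-643.78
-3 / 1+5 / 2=-1 / 2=-0.50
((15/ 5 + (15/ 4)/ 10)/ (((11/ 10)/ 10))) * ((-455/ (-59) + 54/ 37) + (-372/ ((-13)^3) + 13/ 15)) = 16522241805/ 52756561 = 313.18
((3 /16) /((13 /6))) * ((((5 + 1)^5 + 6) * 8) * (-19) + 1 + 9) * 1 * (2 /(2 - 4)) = 5322843 /52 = 102362.37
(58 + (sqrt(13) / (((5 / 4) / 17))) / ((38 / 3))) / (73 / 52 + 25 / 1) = 5304*sqrt(13) / 130435 + 3016 / 1373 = 2.34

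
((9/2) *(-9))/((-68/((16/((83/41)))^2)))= 4357152/117113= 37.20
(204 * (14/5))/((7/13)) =5304/5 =1060.80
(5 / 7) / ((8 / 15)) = 75 / 56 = 1.34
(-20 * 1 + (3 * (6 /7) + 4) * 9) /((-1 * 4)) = -137 /14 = -9.79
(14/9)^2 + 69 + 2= 5947/81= 73.42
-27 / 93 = -9 / 31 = -0.29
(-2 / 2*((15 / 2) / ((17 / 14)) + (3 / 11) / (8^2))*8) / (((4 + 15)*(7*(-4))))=73971 / 795872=0.09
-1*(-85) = 85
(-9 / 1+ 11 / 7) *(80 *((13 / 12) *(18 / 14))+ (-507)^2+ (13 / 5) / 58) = -13572929786 / 7105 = -1910334.95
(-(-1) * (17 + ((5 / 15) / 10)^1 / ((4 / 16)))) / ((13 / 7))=1799 / 195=9.23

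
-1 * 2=-2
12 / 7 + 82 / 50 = 587 / 175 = 3.35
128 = 128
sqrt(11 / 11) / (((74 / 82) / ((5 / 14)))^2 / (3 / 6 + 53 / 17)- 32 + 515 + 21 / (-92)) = 475554900 / 230423783597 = 0.00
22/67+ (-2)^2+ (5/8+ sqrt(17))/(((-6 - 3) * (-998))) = sqrt(17)/8982+ 20838575/4814352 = 4.33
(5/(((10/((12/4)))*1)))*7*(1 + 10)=231/2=115.50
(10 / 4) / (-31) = -5 / 62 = -0.08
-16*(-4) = 64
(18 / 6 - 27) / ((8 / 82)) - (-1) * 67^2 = 4243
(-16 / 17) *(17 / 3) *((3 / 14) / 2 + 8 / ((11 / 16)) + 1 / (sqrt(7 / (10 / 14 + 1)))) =-14468 / 231-32 *sqrt(3) / 21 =-65.27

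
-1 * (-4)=4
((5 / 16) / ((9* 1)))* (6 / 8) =5 / 192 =0.03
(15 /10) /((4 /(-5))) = -15 /8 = -1.88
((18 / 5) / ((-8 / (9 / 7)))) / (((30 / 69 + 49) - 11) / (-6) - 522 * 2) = 5589 / 10146920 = 0.00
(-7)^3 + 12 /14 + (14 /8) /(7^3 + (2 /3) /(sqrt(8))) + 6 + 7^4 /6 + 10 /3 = 998562223 /14823767 - 21* sqrt(2) /8470724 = 67.36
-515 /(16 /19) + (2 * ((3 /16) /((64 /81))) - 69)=-348205 /512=-680.09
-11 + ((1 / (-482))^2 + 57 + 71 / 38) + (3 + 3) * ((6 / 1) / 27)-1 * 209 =-2116123097 / 13242468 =-159.80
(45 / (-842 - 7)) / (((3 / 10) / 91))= -4550 / 283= -16.08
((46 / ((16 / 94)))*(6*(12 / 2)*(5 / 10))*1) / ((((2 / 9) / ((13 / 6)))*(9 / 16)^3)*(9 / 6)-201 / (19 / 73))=-820245504 / 130213367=-6.30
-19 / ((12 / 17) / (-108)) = 2907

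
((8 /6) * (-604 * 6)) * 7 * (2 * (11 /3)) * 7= -5208896 /3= -1736298.67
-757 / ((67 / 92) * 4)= -17411 / 67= -259.87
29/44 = 0.66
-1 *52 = -52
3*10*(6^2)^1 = 1080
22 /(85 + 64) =22 /149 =0.15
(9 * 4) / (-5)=-36 / 5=-7.20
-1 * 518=-518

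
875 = 875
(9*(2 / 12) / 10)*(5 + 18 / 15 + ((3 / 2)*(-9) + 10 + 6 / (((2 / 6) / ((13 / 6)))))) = 6.26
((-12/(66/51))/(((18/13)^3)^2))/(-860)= 82055753/53625939840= 0.00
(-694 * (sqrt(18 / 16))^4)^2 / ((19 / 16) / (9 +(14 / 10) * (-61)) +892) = 150890658759 / 174457888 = 864.91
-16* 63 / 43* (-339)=341712 / 43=7946.79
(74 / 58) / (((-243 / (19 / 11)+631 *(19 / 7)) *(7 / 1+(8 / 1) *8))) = 0.00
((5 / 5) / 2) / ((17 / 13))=13 / 34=0.38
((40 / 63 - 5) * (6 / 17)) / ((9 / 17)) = -550 / 189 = -2.91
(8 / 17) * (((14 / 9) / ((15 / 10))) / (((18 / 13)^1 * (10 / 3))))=728 / 6885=0.11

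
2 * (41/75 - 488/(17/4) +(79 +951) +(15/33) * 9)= 25800784/14025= 1839.63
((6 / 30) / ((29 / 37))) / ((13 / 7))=0.14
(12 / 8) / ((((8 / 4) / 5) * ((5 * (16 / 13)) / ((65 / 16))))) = 2535 / 1024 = 2.48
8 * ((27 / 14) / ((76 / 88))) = 2376 / 133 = 17.86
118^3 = 1643032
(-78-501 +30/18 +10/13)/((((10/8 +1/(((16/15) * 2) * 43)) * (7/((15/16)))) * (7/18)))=-34808328/221039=-157.48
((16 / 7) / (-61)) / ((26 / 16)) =-128 / 5551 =-0.02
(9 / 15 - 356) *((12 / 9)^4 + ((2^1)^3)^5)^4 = -409906407516310542891.88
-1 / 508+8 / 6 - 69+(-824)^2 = 1034656297 / 1524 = 678908.33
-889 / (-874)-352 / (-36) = 84913 / 7866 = 10.79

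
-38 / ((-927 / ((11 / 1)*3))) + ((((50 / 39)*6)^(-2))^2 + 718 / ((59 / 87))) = 1932666120695591 / 1823100000000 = 1060.10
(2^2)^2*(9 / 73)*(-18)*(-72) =186624 / 73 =2556.49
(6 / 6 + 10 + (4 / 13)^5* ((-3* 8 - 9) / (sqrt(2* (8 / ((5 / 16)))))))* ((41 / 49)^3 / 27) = 758131 / 3176523 - 48520384* sqrt(5) / 393140251413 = 0.24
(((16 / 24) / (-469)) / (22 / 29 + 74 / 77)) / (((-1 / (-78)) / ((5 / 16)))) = -4147 / 205824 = -0.02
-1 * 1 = -1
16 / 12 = 1.33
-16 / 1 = -16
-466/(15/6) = -932/5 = -186.40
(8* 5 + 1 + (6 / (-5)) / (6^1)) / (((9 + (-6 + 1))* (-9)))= -17 / 15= -1.13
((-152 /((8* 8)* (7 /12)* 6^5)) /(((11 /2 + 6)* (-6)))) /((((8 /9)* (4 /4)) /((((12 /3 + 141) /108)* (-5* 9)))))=-13775 /26707968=-0.00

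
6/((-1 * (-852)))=1/142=0.01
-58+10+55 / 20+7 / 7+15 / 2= -147 / 4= -36.75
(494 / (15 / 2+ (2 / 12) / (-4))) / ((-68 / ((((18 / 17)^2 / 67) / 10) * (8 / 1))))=-3841344 / 294608045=-0.01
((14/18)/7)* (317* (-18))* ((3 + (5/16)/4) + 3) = -123313/32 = -3853.53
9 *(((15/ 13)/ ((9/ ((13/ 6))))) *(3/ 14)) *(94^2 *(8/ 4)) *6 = 397620/ 7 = 56802.86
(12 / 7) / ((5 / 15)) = 36 / 7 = 5.14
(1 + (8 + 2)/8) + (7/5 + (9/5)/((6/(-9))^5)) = -1603/160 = -10.02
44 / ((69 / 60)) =880 / 23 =38.26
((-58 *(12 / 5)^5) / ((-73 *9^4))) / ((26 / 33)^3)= 9881344 / 501190625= 0.02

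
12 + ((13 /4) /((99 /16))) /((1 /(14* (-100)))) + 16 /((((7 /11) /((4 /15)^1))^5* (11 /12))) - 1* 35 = -35478108646039 /46796990625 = -758.13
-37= -37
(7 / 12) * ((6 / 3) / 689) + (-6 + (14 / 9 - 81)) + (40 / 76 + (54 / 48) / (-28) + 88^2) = 202133306525 / 26391456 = 7659.04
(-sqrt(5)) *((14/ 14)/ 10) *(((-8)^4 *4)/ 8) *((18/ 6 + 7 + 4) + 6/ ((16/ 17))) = -20864 *sqrt(5)/ 5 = -9330.66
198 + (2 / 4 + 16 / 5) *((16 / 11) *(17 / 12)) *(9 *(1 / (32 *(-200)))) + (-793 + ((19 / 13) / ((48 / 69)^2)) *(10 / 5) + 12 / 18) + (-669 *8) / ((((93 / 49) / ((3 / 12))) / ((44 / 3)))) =-1162633760879 / 106392000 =-10927.83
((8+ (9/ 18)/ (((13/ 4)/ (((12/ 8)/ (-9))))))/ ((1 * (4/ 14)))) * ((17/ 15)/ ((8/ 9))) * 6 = 111027/ 520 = 213.51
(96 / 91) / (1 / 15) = 1440 / 91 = 15.82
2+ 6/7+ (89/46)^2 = 97767/14812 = 6.60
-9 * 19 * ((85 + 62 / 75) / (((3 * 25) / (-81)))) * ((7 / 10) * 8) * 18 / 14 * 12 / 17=4279626576 / 53125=80557.68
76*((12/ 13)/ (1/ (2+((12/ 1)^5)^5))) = 870013495793909398196384171808/ 13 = 66924115061069953707414170000.00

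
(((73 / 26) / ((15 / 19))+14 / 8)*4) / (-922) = -4139 / 179790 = -0.02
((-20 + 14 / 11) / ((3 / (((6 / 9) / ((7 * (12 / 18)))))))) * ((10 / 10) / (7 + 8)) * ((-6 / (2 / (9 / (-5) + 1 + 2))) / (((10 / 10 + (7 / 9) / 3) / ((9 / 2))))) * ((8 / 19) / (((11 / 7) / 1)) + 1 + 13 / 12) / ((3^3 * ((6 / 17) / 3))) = 1822173 / 3218600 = 0.57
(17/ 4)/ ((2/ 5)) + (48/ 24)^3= 149/ 8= 18.62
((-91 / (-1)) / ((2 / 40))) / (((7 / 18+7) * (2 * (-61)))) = -2340 / 1159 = -2.02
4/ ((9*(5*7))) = 4/ 315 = 0.01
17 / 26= 0.65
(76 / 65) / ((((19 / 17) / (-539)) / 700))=-5131280 / 13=-394713.85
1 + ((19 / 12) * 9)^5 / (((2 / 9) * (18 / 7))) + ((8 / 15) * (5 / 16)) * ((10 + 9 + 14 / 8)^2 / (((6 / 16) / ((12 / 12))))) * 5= 37941908135 / 36864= 1029240.13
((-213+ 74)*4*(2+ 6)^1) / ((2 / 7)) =-15568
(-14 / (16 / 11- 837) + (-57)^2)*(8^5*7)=978508611584 / 1313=745246467.31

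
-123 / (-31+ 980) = -123 / 949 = -0.13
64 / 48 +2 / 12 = 3 / 2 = 1.50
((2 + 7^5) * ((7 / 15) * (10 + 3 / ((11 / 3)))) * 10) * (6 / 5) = 56007588 / 55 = 1018319.78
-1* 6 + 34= 28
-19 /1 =-19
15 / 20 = 3 / 4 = 0.75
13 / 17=0.76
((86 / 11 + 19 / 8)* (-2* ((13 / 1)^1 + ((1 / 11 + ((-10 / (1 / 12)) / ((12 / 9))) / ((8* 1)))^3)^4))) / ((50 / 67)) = -11798998644107006722536618975069508851 / 115838999708910695219200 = -101856876127698.39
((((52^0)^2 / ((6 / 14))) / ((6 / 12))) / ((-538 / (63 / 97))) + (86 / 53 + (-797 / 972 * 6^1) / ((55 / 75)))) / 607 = -4182665107 / 498626114382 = -0.01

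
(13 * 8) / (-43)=-104 / 43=-2.42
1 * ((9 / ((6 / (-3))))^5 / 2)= -59049 / 64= -922.64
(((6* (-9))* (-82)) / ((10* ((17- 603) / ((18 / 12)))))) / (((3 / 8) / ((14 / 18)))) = -3444 / 1465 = -2.35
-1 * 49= -49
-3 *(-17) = 51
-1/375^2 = -1/140625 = -0.00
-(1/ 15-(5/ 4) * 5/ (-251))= -1379/ 15060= -0.09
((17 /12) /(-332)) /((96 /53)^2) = -47753 /36716544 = -0.00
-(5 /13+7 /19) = -186 /247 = -0.75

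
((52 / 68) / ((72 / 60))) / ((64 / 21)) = 455 / 2176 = 0.21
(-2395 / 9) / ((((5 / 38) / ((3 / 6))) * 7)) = -9101 / 63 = -144.46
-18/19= -0.95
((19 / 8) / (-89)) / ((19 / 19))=-19 / 712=-0.03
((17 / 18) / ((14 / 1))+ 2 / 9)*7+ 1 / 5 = 401 / 180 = 2.23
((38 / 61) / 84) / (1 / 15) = 95 / 854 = 0.11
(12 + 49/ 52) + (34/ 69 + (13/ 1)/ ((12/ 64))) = 98991/ 1196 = 82.77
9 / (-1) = -9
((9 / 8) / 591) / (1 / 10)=15 / 788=0.02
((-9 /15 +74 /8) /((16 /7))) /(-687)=-0.01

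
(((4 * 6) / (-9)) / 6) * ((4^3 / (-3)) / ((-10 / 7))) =-896 / 135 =-6.64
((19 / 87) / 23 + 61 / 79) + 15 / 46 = 350219 / 316158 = 1.11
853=853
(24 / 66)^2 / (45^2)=16 / 245025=0.00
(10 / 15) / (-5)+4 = 58 / 15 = 3.87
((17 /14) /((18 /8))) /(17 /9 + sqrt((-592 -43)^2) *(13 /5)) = 17 /52066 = 0.00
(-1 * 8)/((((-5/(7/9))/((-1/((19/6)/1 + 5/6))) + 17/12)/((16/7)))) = -1536/2279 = -0.67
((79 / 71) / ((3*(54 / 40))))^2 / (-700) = -24964 / 231518007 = -0.00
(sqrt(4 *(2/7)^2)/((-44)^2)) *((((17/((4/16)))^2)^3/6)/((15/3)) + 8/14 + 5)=346036189769/355740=972722.18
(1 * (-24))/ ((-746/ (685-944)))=-3108/ 373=-8.33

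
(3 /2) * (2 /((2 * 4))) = 3 /8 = 0.38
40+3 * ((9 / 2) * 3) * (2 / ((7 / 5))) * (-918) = -371510 / 7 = -53072.86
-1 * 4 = -4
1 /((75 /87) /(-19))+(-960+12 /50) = -4909 /5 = -981.80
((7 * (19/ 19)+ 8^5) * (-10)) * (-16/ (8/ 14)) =9177000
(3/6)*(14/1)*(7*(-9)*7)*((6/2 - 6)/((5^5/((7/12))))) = 21609/12500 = 1.73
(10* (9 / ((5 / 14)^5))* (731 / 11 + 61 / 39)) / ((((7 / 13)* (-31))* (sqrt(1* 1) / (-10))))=5380698624 / 8525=631166.99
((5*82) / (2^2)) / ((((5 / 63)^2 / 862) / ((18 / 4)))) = 631225791 / 10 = 63122579.10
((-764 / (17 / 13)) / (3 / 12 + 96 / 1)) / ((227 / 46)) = -1827488 / 1485715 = -1.23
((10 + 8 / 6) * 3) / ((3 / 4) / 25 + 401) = 200 / 2359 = 0.08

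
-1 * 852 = -852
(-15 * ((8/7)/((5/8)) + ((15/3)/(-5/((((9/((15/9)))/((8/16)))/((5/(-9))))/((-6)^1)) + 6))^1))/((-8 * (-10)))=-111837/202160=-0.55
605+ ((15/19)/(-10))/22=505777/836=605.00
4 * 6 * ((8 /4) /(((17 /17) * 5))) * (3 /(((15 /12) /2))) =1152 /25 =46.08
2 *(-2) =-4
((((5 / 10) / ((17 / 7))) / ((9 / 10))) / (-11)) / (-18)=35 / 30294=0.00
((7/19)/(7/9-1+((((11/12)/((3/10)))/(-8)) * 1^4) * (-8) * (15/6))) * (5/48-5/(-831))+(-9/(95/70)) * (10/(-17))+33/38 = 152086121/31851676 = 4.77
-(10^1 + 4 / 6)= -32 / 3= -10.67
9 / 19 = 0.47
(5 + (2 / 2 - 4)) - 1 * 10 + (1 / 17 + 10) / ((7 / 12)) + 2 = 1338 / 119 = 11.24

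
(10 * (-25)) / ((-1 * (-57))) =-250 / 57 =-4.39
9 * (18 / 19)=162 / 19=8.53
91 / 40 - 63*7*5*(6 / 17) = -527653 / 680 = -775.96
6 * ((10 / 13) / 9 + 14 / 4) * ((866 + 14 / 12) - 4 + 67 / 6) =2200697 / 117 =18809.38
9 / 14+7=107 / 14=7.64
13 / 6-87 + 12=-72.83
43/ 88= 0.49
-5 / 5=-1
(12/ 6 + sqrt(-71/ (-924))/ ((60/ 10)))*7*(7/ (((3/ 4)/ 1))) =7*sqrt(16401)/ 297 + 392/ 3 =133.69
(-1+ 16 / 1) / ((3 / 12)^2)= 240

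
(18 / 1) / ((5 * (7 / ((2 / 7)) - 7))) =36 / 175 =0.21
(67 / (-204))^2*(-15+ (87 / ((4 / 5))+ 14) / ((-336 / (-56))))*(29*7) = 119375977 / 998784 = 119.52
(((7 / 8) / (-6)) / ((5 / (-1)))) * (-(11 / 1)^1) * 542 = -20867 / 120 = -173.89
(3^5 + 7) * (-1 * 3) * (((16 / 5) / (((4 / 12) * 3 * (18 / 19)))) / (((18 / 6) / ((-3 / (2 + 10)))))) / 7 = 1900 / 63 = 30.16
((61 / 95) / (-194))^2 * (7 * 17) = 442799 / 339664900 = 0.00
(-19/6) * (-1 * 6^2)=114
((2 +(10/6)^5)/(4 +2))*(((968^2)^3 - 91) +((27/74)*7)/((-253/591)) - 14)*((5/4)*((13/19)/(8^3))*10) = 34037049925848272.76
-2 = -2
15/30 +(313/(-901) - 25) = -44775/1802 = -24.85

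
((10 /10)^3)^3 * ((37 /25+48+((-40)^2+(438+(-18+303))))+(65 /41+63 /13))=31698996 /13325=2378.91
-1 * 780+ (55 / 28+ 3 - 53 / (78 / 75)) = -300663 / 364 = -826.00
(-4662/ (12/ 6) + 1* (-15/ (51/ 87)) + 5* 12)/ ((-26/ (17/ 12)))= 6507/ 52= 125.13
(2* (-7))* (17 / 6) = -119 / 3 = -39.67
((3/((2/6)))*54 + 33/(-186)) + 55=33531/62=540.82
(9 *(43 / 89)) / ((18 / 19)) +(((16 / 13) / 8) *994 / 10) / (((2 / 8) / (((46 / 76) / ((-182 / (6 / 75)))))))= 326760679 / 71444750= 4.57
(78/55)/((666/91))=1183/6105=0.19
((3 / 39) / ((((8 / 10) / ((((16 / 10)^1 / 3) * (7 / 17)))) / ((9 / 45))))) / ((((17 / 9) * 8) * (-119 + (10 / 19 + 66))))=-399 / 74914580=-0.00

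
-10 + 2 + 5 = -3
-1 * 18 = -18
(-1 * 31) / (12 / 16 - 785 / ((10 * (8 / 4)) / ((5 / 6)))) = 744 / 767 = 0.97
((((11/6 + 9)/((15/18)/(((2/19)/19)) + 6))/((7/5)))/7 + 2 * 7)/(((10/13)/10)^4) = 400055.85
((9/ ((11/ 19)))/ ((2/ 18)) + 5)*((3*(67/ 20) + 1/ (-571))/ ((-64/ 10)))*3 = -274369641/ 401984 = -682.54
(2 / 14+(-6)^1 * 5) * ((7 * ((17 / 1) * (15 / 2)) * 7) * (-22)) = 4103715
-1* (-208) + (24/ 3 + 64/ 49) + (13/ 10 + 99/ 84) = 219.78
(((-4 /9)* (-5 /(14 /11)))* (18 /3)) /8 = 55 /42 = 1.31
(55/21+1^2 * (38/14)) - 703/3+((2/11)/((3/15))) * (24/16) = -2504/11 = -227.64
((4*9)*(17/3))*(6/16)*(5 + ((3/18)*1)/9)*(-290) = -668015/6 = -111335.83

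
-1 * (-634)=634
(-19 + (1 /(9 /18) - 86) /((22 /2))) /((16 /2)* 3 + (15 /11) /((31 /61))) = -9083 /9099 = -1.00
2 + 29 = 31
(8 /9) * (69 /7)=184 /21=8.76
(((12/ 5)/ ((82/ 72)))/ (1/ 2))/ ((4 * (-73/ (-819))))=176904/ 14965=11.82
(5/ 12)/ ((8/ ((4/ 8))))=5/ 192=0.03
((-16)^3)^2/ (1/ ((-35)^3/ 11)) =-719323136000/ 11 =-65393012363.64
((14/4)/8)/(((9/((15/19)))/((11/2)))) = 0.21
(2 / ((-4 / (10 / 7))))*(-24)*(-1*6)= -720 / 7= -102.86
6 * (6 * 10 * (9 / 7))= 3240 / 7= 462.86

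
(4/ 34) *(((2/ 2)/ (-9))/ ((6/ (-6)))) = 2/ 153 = 0.01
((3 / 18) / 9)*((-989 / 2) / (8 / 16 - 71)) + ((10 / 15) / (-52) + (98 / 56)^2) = 3.18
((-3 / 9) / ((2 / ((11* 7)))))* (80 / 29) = -35.40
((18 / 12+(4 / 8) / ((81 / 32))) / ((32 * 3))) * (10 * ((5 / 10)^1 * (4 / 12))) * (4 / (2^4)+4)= 23375 / 186624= 0.13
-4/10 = -2/5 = -0.40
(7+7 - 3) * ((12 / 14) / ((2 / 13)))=429 / 7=61.29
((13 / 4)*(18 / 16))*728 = 10647 / 4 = 2661.75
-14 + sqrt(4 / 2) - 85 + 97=-2 + sqrt(2)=-0.59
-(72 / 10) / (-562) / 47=18 / 66035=0.00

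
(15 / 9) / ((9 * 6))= 5 / 162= 0.03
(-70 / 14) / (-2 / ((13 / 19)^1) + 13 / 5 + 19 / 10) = -130 / 41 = -3.17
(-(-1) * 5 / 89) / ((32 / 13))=65 / 2848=0.02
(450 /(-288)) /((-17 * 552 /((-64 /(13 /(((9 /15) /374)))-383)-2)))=-0.06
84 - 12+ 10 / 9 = 73.11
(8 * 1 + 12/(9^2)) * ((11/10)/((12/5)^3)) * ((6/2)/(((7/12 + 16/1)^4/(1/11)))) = 11000/4704717603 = 0.00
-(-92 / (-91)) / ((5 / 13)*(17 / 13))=-1196 / 595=-2.01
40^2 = 1600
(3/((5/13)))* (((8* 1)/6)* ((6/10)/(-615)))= -0.01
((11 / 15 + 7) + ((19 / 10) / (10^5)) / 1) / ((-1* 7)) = -23200057 / 21000000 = -1.10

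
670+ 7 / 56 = 670.12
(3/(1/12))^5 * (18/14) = 544195584/7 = 77742226.29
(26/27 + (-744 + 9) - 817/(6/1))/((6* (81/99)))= -516901/2916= -177.26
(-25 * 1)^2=625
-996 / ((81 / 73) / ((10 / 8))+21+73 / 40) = -2908320 / 69241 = -42.00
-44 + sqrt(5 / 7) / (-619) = -44.00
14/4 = 3.50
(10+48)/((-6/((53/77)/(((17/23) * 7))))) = -35351/27489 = -1.29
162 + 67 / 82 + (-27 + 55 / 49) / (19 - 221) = 66126087 / 405818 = 162.95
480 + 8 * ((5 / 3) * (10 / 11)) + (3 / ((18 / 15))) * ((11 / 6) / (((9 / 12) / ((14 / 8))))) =199115 / 396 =502.82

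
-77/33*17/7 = -17/3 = -5.67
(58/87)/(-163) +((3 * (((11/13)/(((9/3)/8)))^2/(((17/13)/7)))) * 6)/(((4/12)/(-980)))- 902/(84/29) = -727528667615/504322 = -1442587.61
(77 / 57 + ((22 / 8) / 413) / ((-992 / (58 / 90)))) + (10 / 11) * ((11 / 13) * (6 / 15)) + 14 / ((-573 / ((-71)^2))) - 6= -127.51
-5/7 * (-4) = 20/7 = 2.86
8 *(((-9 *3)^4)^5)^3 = 609418784366931138714317821764924494003398411219161573792012525959657098744264304156808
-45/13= -3.46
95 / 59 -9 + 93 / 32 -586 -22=-1156369 / 1888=-612.48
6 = 6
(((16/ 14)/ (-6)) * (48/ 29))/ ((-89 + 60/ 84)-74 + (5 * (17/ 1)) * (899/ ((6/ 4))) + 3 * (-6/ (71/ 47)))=-1704/ 274400813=-0.00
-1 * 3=-3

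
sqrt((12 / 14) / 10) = sqrt(105) / 35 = 0.29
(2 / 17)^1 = 2 / 17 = 0.12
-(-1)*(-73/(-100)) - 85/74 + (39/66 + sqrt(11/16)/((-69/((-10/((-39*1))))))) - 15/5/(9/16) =-630167/122100 - 5*sqrt(11)/5382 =-5.16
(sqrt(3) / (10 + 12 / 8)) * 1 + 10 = 10.15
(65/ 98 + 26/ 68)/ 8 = 0.13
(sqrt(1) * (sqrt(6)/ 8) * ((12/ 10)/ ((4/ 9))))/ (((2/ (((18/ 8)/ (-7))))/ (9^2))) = -10.76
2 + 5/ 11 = 27/ 11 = 2.45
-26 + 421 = 395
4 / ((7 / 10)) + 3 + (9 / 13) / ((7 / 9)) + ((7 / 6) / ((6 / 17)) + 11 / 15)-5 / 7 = 211777 / 16380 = 12.93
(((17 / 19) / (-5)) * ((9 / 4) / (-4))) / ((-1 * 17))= -9 / 1520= -0.01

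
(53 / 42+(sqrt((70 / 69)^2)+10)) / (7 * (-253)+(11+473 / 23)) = -3953 / 560098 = -0.01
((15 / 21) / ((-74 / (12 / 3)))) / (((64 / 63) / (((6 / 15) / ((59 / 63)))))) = -567 / 34928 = -0.02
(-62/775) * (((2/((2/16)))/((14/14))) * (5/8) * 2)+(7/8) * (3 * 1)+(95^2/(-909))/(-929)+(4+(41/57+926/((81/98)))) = 6504484958071/5776113240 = 1126.10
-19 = -19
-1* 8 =-8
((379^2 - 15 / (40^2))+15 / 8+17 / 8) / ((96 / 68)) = 781428749 / 7680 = 101748.54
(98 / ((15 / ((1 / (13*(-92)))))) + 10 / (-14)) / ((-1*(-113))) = -45193 / 7095270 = -0.01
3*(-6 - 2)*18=-432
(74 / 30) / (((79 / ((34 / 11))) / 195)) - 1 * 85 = -57511 / 869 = -66.18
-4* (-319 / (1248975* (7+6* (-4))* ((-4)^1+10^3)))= -319 / 5286911175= -0.00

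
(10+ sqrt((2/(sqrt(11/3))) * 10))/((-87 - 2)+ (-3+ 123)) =2 * 11^(3/4) * 3^(1/4) * sqrt(5)/341+ 10/31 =0.43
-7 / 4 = -1.75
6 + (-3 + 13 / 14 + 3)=97 / 14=6.93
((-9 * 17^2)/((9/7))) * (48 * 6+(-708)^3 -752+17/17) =717953343625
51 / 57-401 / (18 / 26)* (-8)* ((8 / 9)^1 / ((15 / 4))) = 1099.27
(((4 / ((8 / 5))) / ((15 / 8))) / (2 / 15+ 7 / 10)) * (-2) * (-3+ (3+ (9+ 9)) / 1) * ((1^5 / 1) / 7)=-288 / 35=-8.23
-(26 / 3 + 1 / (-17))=-439 / 51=-8.61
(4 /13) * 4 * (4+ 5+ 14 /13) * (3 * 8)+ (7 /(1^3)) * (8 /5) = 260984 /845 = 308.86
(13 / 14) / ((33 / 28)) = 26 / 33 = 0.79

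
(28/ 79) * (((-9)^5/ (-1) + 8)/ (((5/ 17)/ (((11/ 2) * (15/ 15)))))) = 154611226/ 395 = 391420.83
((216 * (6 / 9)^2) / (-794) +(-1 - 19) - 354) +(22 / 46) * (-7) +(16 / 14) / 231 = -5573187491 / 14764827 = -377.46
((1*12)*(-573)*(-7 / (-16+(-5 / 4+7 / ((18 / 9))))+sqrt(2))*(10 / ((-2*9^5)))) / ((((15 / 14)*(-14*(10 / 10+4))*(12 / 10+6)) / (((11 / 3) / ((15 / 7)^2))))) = -102949*sqrt(2) / 119574225 - 262052 / 597871125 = -0.00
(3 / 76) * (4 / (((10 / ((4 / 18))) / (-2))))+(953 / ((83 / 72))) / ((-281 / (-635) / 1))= 12417733954 / 6647055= 1868.16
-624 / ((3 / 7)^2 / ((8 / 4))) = -20384 / 3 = -6794.67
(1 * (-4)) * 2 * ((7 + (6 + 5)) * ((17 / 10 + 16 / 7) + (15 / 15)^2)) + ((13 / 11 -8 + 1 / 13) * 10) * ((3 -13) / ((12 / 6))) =-1906304 / 5005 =-380.88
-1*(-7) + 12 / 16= 31 / 4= 7.75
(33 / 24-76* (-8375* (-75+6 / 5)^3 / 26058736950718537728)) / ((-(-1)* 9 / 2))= 12287641649999503 / 40214100232590336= 0.31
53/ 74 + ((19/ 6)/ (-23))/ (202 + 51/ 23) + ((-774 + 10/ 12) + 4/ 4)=-268139439/ 347578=-771.45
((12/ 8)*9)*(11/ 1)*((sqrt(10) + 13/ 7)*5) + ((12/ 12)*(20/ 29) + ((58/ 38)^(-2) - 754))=2974.04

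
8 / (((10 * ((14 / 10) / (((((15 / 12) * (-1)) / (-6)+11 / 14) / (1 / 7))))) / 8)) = 668 / 21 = 31.81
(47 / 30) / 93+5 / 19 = 0.28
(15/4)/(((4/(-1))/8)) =-7.50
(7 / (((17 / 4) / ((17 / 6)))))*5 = 70 / 3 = 23.33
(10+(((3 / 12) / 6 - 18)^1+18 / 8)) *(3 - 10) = 959 / 24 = 39.96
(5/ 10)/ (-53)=-1/ 106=-0.01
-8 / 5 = -1.60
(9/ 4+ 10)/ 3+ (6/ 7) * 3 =559/ 84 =6.65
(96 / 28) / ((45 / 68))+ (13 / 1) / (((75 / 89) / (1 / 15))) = 6.21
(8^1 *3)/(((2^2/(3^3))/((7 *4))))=4536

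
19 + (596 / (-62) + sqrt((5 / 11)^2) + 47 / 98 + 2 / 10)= 1757993 / 167090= 10.52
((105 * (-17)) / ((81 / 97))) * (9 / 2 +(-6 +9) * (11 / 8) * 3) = -288575 / 8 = -36071.88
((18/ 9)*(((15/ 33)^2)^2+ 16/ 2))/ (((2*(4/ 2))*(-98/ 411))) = -48396483/ 2869636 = -16.87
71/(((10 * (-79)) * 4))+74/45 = 46129/28440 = 1.62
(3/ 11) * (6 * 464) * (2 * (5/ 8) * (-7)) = -73080/ 11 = -6643.64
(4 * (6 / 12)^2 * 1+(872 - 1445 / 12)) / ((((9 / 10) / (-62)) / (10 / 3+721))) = -37552793.40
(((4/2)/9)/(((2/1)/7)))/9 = 0.09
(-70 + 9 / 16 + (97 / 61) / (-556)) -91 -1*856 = -137894365 / 135664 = -1016.44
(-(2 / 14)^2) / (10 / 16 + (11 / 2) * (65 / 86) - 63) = 0.00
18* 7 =126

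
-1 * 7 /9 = -7 /9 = -0.78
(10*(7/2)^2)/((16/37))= 9065/32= 283.28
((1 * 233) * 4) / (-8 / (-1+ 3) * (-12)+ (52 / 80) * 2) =9320 / 493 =18.90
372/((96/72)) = 279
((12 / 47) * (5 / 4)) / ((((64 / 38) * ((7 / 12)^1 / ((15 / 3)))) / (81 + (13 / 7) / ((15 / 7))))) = 87495 / 658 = 132.97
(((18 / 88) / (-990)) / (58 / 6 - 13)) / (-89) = -3 / 4307600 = -0.00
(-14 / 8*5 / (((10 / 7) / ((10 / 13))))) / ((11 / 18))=-2205 / 286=-7.71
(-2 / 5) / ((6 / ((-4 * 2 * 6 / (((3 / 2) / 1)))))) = 32 / 15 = 2.13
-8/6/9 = -4/27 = -0.15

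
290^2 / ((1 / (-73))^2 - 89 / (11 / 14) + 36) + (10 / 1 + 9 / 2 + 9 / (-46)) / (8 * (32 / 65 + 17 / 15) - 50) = -818262481473845 / 751566762158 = -1088.74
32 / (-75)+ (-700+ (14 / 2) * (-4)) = -728.43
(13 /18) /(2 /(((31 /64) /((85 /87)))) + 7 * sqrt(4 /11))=-174837520 /92661123 + 73546291 * sqrt(11) /123548164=0.09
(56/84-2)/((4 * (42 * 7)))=-1/882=-0.00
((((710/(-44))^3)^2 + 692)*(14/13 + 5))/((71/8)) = 12088333.53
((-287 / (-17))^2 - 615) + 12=-91898 / 289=-317.99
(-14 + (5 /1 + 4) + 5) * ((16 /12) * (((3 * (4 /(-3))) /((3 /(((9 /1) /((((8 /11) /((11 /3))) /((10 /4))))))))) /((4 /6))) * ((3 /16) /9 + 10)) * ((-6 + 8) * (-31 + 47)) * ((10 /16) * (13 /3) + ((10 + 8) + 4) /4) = 0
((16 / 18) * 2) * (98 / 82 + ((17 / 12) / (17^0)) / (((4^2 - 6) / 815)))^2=13176055369 / 544644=24192.05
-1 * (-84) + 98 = 182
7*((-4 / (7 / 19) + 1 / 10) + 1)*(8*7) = -19124 / 5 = -3824.80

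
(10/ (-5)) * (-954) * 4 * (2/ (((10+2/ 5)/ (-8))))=-152640/ 13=-11741.54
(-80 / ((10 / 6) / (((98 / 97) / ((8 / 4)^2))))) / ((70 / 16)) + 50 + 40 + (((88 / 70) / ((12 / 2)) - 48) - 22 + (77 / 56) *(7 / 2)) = 725201 / 32592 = 22.25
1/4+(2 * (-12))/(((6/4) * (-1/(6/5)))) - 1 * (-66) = 1709/20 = 85.45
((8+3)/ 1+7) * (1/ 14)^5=9/ 268912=0.00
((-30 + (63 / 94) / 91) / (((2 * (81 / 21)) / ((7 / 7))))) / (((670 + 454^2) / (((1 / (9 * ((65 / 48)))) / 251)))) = -171038 / 27828076547115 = -0.00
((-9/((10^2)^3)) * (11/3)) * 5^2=-33/40000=-0.00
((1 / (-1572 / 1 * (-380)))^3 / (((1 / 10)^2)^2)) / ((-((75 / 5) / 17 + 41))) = -85 / 75885432369371136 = -0.00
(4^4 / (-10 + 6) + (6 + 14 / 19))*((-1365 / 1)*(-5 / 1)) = -7425600 / 19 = -390821.05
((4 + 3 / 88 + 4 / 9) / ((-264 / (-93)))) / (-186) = -3547 / 418176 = -0.01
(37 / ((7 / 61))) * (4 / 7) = 9028 / 49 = 184.24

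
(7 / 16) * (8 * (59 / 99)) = 413 / 198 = 2.09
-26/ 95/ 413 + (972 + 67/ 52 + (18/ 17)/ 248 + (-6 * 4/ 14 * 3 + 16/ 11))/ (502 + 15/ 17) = 5731860361421/ 2973833852990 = 1.93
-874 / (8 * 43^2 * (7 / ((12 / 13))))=-1311 / 168259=-0.01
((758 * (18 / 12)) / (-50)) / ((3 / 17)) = -6443 / 50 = -128.86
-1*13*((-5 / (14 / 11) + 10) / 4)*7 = -1105 / 8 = -138.12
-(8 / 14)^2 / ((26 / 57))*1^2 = -456 / 637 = -0.72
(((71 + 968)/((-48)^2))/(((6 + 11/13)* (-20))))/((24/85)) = -229619/19685376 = -0.01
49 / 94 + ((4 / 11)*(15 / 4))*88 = 120.52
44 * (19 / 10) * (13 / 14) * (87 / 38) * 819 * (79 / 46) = 114992163 / 460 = 249982.96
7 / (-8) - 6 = -55 / 8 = -6.88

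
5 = 5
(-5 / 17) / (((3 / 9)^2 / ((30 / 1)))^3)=-98415000 / 17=-5789117.65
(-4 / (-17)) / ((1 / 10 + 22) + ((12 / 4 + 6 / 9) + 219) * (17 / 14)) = 840 / 1044157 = 0.00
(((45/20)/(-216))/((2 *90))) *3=-1/5760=-0.00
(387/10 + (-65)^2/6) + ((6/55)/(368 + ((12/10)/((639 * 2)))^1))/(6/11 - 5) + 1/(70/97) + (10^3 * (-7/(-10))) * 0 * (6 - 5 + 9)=744.25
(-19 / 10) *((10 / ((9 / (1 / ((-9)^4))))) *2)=-38 / 59049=-0.00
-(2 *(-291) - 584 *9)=5838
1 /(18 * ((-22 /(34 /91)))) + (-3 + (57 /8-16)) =-855923 /72072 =-11.88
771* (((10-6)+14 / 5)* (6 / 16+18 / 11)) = 2319939 / 220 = 10545.18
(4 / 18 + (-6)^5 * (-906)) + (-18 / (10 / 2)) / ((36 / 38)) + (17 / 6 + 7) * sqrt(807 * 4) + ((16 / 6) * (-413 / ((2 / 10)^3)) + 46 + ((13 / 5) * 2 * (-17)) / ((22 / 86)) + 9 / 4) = 59 * sqrt(807) / 3 + 2735207023 / 396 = 6907647.13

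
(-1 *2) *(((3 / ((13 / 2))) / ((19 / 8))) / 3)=-32 / 247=-0.13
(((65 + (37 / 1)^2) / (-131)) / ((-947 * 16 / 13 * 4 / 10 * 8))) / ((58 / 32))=46605 / 28781224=0.00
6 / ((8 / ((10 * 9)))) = 67.50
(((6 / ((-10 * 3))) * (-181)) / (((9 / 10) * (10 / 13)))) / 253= 2353 / 11385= 0.21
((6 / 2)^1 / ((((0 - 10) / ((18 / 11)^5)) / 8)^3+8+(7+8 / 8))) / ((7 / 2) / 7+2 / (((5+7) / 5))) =0.14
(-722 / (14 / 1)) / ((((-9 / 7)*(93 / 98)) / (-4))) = -141512 / 837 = -169.07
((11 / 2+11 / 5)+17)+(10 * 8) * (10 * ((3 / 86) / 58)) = 314009 / 12470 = 25.18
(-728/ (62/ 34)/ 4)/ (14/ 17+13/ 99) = -5207202/ 49817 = -104.53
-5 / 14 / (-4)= 5 / 56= 0.09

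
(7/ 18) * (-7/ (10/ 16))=-196/ 45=-4.36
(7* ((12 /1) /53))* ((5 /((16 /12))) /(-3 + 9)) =105 /106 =0.99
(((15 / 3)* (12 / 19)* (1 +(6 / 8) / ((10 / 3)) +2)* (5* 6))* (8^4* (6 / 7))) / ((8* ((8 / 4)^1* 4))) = 2229120 / 133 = 16760.30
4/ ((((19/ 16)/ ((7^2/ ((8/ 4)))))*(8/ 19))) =196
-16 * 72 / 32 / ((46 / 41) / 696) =-513648 / 23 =-22332.52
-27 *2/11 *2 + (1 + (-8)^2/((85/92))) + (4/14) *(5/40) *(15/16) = 25336329/418880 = 60.49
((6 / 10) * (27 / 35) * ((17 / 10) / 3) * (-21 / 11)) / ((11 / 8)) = -5508 / 15125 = -0.36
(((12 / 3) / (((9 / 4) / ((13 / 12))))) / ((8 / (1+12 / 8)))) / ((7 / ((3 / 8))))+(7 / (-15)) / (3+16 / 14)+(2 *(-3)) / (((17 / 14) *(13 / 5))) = -127968563 / 64602720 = -1.98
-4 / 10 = -0.40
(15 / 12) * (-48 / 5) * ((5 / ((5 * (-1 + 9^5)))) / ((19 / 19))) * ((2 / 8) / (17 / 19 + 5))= -57 / 6613376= -0.00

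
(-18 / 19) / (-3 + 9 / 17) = 51 / 133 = 0.38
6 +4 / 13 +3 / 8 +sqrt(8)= 2 * sqrt(2) +695 / 104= 9.51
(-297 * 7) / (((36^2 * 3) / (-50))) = 1925 / 72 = 26.74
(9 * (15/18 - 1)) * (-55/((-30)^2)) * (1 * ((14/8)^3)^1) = 0.49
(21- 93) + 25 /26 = -1847 /26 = -71.04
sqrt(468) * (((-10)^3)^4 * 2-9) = 11999999999946 * sqrt(13) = 43266615305373.17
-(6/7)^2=-36/49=-0.73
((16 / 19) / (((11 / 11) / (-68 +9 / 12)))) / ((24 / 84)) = -3766 / 19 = -198.21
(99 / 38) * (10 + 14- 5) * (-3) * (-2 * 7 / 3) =693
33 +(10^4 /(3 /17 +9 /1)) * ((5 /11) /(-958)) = 6674953 /205491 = 32.48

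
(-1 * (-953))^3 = 865523177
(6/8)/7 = 3/28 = 0.11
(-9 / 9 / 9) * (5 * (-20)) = 100 / 9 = 11.11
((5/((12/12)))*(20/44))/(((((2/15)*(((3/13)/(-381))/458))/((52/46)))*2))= -1843135125/253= -7285119.07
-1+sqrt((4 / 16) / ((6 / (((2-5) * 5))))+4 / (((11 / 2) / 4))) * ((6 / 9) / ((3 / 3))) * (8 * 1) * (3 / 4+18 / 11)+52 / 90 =-19 / 45+35 * sqrt(4422) / 121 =18.81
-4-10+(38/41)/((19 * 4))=-1147/82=-13.99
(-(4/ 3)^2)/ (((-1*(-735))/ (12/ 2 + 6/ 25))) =-832/ 55125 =-0.02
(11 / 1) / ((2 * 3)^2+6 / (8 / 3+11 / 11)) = 121 / 414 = 0.29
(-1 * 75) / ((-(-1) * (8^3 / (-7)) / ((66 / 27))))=1925 / 768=2.51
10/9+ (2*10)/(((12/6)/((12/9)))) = 130/9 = 14.44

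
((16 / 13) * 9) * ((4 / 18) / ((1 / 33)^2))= 34848 / 13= 2680.62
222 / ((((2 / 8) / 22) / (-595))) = -11623920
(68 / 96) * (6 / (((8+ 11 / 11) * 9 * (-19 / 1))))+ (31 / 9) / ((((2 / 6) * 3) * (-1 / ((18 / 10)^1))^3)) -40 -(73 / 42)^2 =-594914896 / 9426375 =-63.11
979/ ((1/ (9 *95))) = 837045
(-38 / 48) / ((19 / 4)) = -1 / 6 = -0.17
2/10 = 0.20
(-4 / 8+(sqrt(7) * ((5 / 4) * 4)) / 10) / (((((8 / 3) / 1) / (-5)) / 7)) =105 / 16-105 * sqrt(7) / 16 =-10.80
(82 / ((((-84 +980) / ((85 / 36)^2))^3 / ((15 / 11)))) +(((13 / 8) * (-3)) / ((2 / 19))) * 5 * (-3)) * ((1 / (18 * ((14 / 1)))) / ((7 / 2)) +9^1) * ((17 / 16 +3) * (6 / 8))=1029079977080518441040971775 / 54014178183486652809216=19052.03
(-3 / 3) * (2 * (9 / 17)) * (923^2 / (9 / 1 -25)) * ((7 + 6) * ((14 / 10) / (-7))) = -99675693 / 680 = -146581.90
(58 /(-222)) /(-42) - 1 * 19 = -18.99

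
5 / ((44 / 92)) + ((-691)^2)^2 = 2507869159086 / 11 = 227988105371.45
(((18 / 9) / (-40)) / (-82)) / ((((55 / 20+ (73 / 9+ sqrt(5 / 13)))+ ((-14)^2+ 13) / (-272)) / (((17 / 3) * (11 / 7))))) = 6126397134 / 11344683111895 - 46693152 * sqrt(65) / 11344683111895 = 0.00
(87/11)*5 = 435/11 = 39.55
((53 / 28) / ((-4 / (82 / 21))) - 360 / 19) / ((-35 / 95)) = 464647 / 8232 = 56.44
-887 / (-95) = 887 / 95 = 9.34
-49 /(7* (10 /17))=-11.90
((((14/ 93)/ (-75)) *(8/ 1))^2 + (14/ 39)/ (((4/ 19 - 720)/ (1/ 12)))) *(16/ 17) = 7482794438/ 36760363599375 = 0.00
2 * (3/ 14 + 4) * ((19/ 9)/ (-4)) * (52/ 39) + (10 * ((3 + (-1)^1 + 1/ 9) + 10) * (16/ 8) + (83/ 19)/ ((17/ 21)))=241.69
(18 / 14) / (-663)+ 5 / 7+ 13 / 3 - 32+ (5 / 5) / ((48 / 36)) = -486457 / 18564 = -26.20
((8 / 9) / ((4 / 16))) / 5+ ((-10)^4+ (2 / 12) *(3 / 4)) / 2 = 3600557 / 720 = 5000.77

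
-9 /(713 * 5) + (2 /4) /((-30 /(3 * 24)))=-4287 /3565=-1.20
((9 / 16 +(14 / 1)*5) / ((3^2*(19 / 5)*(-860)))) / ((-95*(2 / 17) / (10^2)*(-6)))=-95965 / 26823744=-0.00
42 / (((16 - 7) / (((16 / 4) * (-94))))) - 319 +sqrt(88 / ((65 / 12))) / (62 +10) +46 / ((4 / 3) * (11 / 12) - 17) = -442312 / 213 +sqrt(4290) / 1170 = -2076.53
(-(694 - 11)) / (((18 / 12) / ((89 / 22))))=-1842.03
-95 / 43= -2.21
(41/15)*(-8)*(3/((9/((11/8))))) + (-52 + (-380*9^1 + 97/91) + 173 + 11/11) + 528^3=602762071454/4095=147194645.04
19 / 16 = 1.19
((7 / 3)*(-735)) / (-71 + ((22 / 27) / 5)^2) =31255875 / 1293491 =24.16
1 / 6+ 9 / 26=20 / 39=0.51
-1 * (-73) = 73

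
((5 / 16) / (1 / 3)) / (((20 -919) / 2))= -15 / 7192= -0.00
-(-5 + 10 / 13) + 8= 159 / 13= 12.23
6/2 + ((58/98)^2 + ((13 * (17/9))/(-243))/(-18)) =317190725/94517766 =3.36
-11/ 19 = -0.58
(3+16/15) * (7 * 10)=854/3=284.67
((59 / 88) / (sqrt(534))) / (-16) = -59* sqrt(534) / 751872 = -0.00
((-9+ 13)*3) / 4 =3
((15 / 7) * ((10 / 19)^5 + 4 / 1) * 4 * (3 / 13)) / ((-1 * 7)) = -1.14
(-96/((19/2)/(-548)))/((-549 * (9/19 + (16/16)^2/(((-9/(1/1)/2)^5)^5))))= -8392706074776217997783390976/394125995242827032345280013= -21.29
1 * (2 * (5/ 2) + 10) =15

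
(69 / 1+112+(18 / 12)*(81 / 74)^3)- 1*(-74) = 208258563 / 810448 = 256.97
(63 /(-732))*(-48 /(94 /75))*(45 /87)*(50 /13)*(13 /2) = 3543750 /83143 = 42.62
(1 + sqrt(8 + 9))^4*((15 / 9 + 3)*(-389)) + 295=-2133947 / 3 - 130704*sqrt(17)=-1250222.06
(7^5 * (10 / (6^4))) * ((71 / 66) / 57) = 2.45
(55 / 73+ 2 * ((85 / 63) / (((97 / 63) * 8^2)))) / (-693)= -8425 / 7477536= -0.00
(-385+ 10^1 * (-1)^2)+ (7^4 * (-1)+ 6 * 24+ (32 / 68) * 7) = -44688 / 17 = -2628.71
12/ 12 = 1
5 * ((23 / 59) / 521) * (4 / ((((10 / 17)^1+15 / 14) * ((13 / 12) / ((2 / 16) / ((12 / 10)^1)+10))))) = 2654890 / 31568953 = 0.08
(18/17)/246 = 3/697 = 0.00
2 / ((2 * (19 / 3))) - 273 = -5184 / 19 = -272.84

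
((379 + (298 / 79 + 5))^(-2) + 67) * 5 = 335.00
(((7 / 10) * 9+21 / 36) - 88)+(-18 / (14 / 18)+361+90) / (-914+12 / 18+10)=-81.59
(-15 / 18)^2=25 / 36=0.69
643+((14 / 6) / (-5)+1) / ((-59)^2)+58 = 36602723 / 52215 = 701.00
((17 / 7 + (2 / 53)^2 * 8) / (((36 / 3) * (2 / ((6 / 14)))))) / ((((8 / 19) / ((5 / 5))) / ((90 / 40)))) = 8204067 / 35236096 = 0.23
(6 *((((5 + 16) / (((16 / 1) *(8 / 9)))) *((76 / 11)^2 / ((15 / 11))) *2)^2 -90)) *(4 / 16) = 1538664147 / 96800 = 15895.29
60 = 60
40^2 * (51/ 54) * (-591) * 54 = -48225600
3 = 3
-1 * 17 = -17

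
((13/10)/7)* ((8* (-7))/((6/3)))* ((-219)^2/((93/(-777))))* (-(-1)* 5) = 322969374/31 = 10418366.90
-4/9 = -0.44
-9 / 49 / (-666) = 1 / 3626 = 0.00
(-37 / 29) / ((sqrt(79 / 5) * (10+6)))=-37 * sqrt(395) / 36656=-0.02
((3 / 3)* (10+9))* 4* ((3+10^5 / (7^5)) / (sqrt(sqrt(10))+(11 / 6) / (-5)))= 456479600280 / 135890628713+1244944364400* 10^(1 / 4) / 135890628713+3395302812000* sqrt(10) / 135890628713+9259916760000* 10^(3 / 4) / 135890628713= 481.85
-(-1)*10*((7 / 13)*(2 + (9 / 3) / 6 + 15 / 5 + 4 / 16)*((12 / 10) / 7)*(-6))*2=-828 / 13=-63.69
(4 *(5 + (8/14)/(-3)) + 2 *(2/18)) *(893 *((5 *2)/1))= 10948180/63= 173780.63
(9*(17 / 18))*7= 119 / 2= 59.50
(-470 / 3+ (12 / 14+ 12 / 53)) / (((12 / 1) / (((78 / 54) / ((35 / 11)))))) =-6190613 / 1051785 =-5.89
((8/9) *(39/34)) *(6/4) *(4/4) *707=1081.29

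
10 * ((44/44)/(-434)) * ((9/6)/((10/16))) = -0.06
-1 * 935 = -935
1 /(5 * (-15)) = -1 /75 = -0.01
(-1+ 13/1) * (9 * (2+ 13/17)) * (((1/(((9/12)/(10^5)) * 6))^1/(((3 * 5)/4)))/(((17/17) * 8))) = 3760000/17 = 221176.47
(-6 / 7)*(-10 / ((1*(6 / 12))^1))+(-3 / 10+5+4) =1809 / 70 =25.84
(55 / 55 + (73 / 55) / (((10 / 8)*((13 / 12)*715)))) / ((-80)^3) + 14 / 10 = 1832227840371 / 1308736000000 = 1.40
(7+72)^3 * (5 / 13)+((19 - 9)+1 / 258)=636053863 / 3354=189640.39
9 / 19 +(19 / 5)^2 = 14.91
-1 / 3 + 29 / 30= 19 / 30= 0.63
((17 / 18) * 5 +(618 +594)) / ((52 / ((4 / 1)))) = 21901 / 234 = 93.59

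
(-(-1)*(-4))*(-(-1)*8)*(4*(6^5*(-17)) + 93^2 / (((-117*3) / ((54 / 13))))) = 2860130880 / 169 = 16923851.36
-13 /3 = -4.33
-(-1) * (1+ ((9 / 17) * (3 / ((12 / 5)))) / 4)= 1.17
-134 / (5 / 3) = -402 / 5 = -80.40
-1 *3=-3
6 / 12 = 1 / 2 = 0.50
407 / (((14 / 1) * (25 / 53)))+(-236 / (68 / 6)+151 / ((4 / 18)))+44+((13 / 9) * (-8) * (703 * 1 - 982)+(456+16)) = 13269416 / 2975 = 4460.31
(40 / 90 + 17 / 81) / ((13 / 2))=106 / 1053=0.10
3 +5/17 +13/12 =893/204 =4.38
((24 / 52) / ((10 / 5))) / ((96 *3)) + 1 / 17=1265 / 21216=0.06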